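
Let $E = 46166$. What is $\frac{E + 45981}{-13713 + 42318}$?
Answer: $\frac{92147}{28605} \approx 3.2214$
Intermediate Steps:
$\frac{E + 45981}{-13713 + 42318} = \frac{46166 + 45981}{-13713 + 42318} = \frac{92147}{28605}$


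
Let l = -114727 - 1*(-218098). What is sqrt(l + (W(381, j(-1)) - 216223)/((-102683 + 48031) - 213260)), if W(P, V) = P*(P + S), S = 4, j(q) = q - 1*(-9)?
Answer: sqrt(13847200445)/366 ≈ 321.51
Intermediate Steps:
j(q) = 9 + q (j(q) = q + 9 = 9 + q)
l = 103371 (l = -114727 + 218098 = 103371)
W(P, V) = P*(4 + P) (W(P, V) = P*(P + 4) = P*(4 + P))
sqrt(l + (W(381, j(-1)) - 216223)/((-102683 + 48031) - 213260)) = sqrt(103371 + (381*(4 + 381) - 216223)/((-102683 + 48031) - 213260)) = sqrt(103371 + (381*385 - 216223)/(-54652 - 213260)) = sqrt(103371 + (146685 - 216223)/(-267912)) = sqrt(103371 - 69538*(-1/267912)) = sqrt(103371 + 34769/133956) = sqrt(13847200445/133956) = sqrt(13847200445)/366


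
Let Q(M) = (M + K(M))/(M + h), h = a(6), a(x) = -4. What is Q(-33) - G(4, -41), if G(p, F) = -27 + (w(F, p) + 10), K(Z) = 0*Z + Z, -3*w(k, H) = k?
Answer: 568/111 ≈ 5.1171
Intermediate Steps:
h = -4
w(k, H) = -k/3
K(Z) = Z (K(Z) = 0 + Z = Z)
G(p, F) = -17 - F/3 (G(p, F) = -27 + (-F/3 + 10) = -27 + (10 - F/3) = -17 - F/3)
Q(M) = 2*M/(-4 + M) (Q(M) = (M + M)/(M - 4) = (2*M)/(-4 + M) = 2*M/(-4 + M))
Q(-33) - G(4, -41) = 2*(-33)/(-4 - 33) - (-17 - 1/3*(-41)) = 2*(-33)/(-37) - (-17 + 41/3) = 2*(-33)*(-1/37) - 1*(-10/3) = 66/37 + 10/3 = 568/111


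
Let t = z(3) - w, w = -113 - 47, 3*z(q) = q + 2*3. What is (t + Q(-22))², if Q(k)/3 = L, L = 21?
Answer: 51076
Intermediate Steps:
z(q) = 2 + q/3 (z(q) = (q + 2*3)/3 = (q + 6)/3 = (6 + q)/3 = 2 + q/3)
Q(k) = 63 (Q(k) = 3*21 = 63)
w = -160
t = 163 (t = (2 + (⅓)*3) - 1*(-160) = (2 + 1) + 160 = 3 + 160 = 163)
(t + Q(-22))² = (163 + 63)² = 226² = 51076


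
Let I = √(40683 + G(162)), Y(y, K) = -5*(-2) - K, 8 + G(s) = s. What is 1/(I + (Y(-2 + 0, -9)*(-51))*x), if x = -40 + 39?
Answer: 969/898124 - √40837/898124 ≈ 0.00085391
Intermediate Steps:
G(s) = -8 + s
x = -1
Y(y, K) = 10 - K
I = √40837 (I = √(40683 + (-8 + 162)) = √(40683 + 154) = √40837 ≈ 202.08)
1/(I + (Y(-2 + 0, -9)*(-51))*x) = 1/(√40837 + ((10 - 1*(-9))*(-51))*(-1)) = 1/(√40837 + ((10 + 9)*(-51))*(-1)) = 1/(√40837 + (19*(-51))*(-1)) = 1/(√40837 - 969*(-1)) = 1/(√40837 + 969) = 1/(969 + √40837)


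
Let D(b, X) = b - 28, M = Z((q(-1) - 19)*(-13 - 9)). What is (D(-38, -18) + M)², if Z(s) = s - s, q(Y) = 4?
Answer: 4356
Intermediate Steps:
Z(s) = 0
M = 0
D(b, X) = -28 + b
(D(-38, -18) + M)² = ((-28 - 38) + 0)² = (-66 + 0)² = (-66)² = 4356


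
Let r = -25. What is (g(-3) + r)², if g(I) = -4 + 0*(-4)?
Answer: 841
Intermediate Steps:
g(I) = -4 (g(I) = -4 + 0 = -4)
(g(-3) + r)² = (-4 - 25)² = (-29)² = 841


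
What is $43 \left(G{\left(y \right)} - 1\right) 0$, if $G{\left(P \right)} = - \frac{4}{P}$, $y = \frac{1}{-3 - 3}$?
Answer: $0$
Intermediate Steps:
$y = - \frac{1}{6}$ ($y = \frac{1}{-6} = - \frac{1}{6} \approx -0.16667$)
$43 \left(G{\left(y \right)} - 1\right) 0 = 43 \left(- \frac{4}{- \frac{1}{6}} - 1\right) 0 = 43 \left(\left(-4\right) \left(-6\right) - 1\right) 0 = 43 \left(24 - 1\right) 0 = 43 \cdot 23 \cdot 0 = 43 \cdot 0 = 0$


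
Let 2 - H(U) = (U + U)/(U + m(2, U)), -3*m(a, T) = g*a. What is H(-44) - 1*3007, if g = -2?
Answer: -48113/16 ≈ -3007.1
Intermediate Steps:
m(a, T) = 2*a/3 (m(a, T) = -(-2)*a/3 = 2*a/3)
H(U) = 2 - 2*U/(4/3 + U) (H(U) = 2 - (U + U)/(U + (2/3)*2) = 2 - 2*U/(U + 4/3) = 2 - 2*U/(4/3 + U))
H(-44) - 1*3007 = 8/(4 + 3*(-44)) - 1*3007 = 8/(4 - 132) - 3007 = 8/(-128) - 3007 = 8*(-1/128) - 3007 = -1/16 - 3007 = -48113/16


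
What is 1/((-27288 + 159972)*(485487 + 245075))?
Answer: 1/96933888408 ≈ 1.0316e-11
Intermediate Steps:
1/((-27288 + 159972)*(485487 + 245075)) = 1/(132684*730562) = 1/96933888408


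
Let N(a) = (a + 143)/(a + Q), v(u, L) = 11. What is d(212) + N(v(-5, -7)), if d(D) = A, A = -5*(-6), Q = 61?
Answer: 1157/36 ≈ 32.139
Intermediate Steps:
A = 30
d(D) = 30
N(a) = (143 + a)/(61 + a) (N(a) = (a + 143)/(a + 61) = (143 + a)/(61 + a))
d(212) + N(v(-5, -7)) = 30 + (143 + 11)/(61 + 11) = 30 + 154/72 = 30 + (1/72)*154 = 30 + 77/36 = 1157/36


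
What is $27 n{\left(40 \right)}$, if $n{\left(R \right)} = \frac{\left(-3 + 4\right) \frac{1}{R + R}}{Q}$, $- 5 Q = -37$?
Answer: $\frac{27}{592} \approx 0.045608$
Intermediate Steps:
$Q = \frac{37}{5}$ ($Q = \left(- \frac{1}{5}\right) \left(-37\right) = \frac{37}{5} \approx 7.4$)
$n{\left(R \right)} = \frac{5}{74 R}$ ($n{\left(R \right)} = \frac{\left(-3 + 4\right) \frac{1}{R + R}}{\frac{37}{5}} = 1 \frac{1}{2 R} \frac{5}{37} = \frac{1}{2 R} \frac{5}{37} = \frac{5}{74 R}$)
$27 n{\left(40 \right)} = 27 \frac{5}{74 \cdot 40} = 27 \cdot \frac{5}{74} \cdot \frac{1}{40} = 27 \cdot \frac{1}{592} = \frac{27}{592}$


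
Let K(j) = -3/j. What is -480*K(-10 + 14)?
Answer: 360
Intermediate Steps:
-480*K(-10 + 14) = -(-1440)/(-10 + 14) = -(-1440)/4 = -480*(-3/4) = 360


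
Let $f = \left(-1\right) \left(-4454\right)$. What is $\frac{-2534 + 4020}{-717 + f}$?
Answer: $\frac{1486}{3737} \approx 0.39764$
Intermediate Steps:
$f = 4454$
$\frac{-2534 + 4020}{-717 + f} = \frac{-2534 + 4020}{-717 + 4454} = \frac{1486}{3737}$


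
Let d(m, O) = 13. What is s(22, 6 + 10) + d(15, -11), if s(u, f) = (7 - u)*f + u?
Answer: -205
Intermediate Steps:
s(u, f) = u + f*(7 - u) (s(u, f) = f*(7 - u) + u = u + f*(7 - u))
s(22, 6 + 10) + d(15, -11) = (22 + 7*(6 + 10) - 1*(6 + 10)*22) + 13 = (22 + 7*16 - 1*16*22) + 13 = (22 + 112 - 352) + 13 = -218 + 13 = -205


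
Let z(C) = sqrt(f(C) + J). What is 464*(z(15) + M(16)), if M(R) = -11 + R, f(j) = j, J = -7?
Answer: 2320 + 928*sqrt(2) ≈ 3632.4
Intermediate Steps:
z(C) = sqrt(-7 + C) (z(C) = sqrt(C - 7) = sqrt(-7 + C))
464*(z(15) + M(16)) = 464*(sqrt(-7 + 15) + (-11 + 16)) = 464*(sqrt(8) + 5) = 464*(2*sqrt(2) + 5) = 464*(5 + 2*sqrt(2)) = 2320 + 928*sqrt(2)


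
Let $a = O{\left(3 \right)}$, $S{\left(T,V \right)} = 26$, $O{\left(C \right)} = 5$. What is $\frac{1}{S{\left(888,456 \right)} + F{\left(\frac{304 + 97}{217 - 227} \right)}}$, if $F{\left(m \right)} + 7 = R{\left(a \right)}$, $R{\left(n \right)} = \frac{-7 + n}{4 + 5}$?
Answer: $\frac{9}{169} \approx 0.053254$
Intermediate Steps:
$a = 5$
$R{\left(n \right)} = - \frac{7}{9} + \frac{n}{9}$ ($R{\left(n \right)} = \frac{-7 + n}{9} = \left(-7 + n\right) \frac{1}{9} = - \frac{7}{9} + \frac{n}{9}$)
$F{\left(m \right)} = - \frac{65}{9}$ ($F{\left(m \right)} = -7 + \left(- \frac{7}{9} + \frac{1}{9} \cdot 5\right) = -7 + \left(- \frac{7}{9} + \frac{5}{9}\right) = -7 - \frac{2}{9} = - \frac{65}{9}$)
$\frac{1}{S{\left(888,456 \right)} + F{\left(\frac{304 + 97}{217 - 227} \right)}} = \frac{1}{26 - \frac{65}{9}} = \frac{1}{\frac{169}{9}} = \frac{9}{169}$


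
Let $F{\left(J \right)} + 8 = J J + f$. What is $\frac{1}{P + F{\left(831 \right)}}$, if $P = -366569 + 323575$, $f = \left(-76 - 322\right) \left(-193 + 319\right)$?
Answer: $\frac{1}{597411} \approx 1.6739 \cdot 10^{-6}$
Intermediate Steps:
$f = -50148$ ($f = \left(-398\right) 126 = -50148$)
$F{\left(J \right)} = -50156 + J^{2}$ ($F{\left(J \right)} = -8 + \left(J J - 50148\right) = -8 + \left(J^{2} - 50148\right) = -8 + \left(-50148 + J^{2}\right) = -50156 + J^{2}$)
$P = -42994$
$\frac{1}{P + F{\left(831 \right)}} = \frac{1}{-42994 - \left(50156 - 831^{2}\right)} = \frac{1}{-42994 + \left(-50156 + 690561\right)} = \frac{1}{-42994 + 640405} = \frac{1}{597411}$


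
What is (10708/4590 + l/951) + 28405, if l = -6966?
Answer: 20661431803/727515 ≈ 28400.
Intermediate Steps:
(10708/4590 + l/951) + 28405 = (10708/4590 - 6966/951) + 28405 = (10708*(1/4590) - 6966*1/951) + 28405 = (5354/2295 - 2322/317) + 28405 = -3631772/727515 + 28405 = 20661431803/727515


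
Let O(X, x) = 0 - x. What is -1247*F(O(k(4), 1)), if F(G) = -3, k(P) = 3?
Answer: 3741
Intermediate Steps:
O(X, x) = -x
-1247*F(O(k(4), 1)) = -1247*(-3) = 3741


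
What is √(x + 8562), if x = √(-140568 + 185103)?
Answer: √(8562 + √44535) ≈ 93.664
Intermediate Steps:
x = √44535 ≈ 211.03
√(x + 8562) = √(√44535 + 8562) = √(8562 + √44535)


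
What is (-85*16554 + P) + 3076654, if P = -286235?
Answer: 1383329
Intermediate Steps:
(-85*16554 + P) + 3076654 = (-85*16554 - 286235) + 3076654 = (-1407090 - 286235) + 3076654 = -1693325 + 3076654 = 1383329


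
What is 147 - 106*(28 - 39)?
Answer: 1313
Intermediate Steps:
147 - 106*(28 - 39) = 147 - 106*(-11) = 147 + 1166 = 1313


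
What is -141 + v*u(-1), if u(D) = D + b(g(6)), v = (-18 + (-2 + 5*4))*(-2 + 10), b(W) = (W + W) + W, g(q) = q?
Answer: -141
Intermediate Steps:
b(W) = 3*W (b(W) = 2*W + W = 3*W)
v = 0 (v = (-18 + (-2 + 20))*8 = (-18 + 18)*8 = 0*8 = 0)
u(D) = 18 + D (u(D) = D + 3*6 = D + 18 = 18 + D)
-141 + v*u(-1) = -141 + 0*(18 - 1) = -141 + 0*17 = -141 + 0 = -141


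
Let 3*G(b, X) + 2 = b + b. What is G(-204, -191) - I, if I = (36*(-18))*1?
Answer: 1534/3 ≈ 511.33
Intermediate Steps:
G(b, X) = -⅔ + 2*b/3 (G(b, X) = -⅔ + (b + b)/3 = -⅔ + (2*b)/3 = -⅔ + 2*b/3)
I = -648 (I = -648*1 = -648)
G(-204, -191) - I = (-⅔ + (⅔)*(-204)) - 1*(-648) = (-⅔ - 136) + 648 = -410/3 + 648 = 1534/3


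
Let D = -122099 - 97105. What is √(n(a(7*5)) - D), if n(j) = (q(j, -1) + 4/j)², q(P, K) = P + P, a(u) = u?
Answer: 6*√7626306/35 ≈ 473.41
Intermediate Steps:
D = -219204
q(P, K) = 2*P
n(j) = (2*j + 4/j)²
√(n(a(7*5)) - D) = √(4*(2 + (7*5)²)²/(7*5)² - 1*(-219204)) = √(4*(2 + 35²)²/35² + 219204) = √(4*(1/1225)*(2 + 1225)² + 219204) = √(4*(1/1225)*1227² + 219204) = √(4*(1/1225)*1505529 + 219204) = √(6022116/1225 + 219204) = √(274547016/1225) = 6*√7626306/35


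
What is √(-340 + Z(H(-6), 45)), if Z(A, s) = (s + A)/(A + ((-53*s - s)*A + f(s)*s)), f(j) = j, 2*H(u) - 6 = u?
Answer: I*√76495/15 ≈ 18.438*I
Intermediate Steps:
H(u) = 3 + u/2
Z(A, s) = (A + s)/(A + s² - 54*A*s) (Z(A, s) = (s + A)/(A + ((-53*s - s)*A + s*s)) = (A + s)/(A + ((-54*s)*A + s²)) = (A + s)/(A + (-54*A*s + s²)) = (A + s)/(A + (s² - 54*A*s)) = (A + s)/(A + s² - 54*A*s))
√(-340 + Z(H(-6), 45)) = √(-340 + ((3 + (½)*(-6)) + 45)/((3 + (½)*(-6)) + 45² - 54*(3 + (½)*(-6))*45)) = √(-340 + ((3 - 3) + 45)/((3 - 3) + 2025 - 54*(3 - 3)*45)) = √(-340 + (0 + 45)/(0 + 2025 - 54*0*45)) = √(-340 + 45/(0 + 2025 + 0)) = √(-340 + 45/2025) = √(-340 + (1/2025)*45) = √(-340 + 1/45) = √(-15299/45) = I*√76495/15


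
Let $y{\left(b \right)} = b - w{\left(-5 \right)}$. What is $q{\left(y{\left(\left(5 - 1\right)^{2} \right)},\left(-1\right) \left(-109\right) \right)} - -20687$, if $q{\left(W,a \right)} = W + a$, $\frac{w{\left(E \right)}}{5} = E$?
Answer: $20837$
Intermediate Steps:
$w{\left(E \right)} = 5 E$
$y{\left(b \right)} = 25 + b$ ($y{\left(b \right)} = b - 5 \left(-5\right) = b - -25 = b + 25 = 25 + b$)
$q{\left(y{\left(\left(5 - 1\right)^{2} \right)},\left(-1\right) \left(-109\right) \right)} - -20687 = \left(\left(25 + \left(5 - 1\right)^{2}\right) - -109\right) - -20687 = \left(\left(25 + 4^{2}\right) + 109\right) + 20687 = \left(\left(25 + 16\right) + 109\right) + 20687 = \left(41 + 109\right) + 20687 = 150 + 20687 = 20837$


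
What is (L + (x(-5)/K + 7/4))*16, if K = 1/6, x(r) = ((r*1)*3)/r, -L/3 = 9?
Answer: -116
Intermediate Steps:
L = -27 (L = -3*9 = -27)
x(r) = 3 (x(r) = (r*3)/r = (3*r)/r = 3)
K = 1/6 (K = 1*(1/6) = 1/6 ≈ 0.16667)
(L + (x(-5)/K + 7/4))*16 = (-27 + (3/(1/6) + 7/4))*16 = (-27 + (3*6 + 7*(1/4)))*16 = (-27 + (18 + 7/4))*16 = (-27 + 79/4)*16 = -29/4*16 = -116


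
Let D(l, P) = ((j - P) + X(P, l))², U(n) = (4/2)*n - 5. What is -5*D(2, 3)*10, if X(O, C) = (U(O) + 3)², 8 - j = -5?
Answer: -33800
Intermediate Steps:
j = 13 (j = 8 - 1*(-5) = 8 + 5 = 13)
U(n) = -5 + 2*n (U(n) = (4*(½))*n - 5 = 2*n - 5 = -5 + 2*n)
X(O, C) = (-2 + 2*O)² (X(O, C) = ((-5 + 2*O) + 3)² = (-2 + 2*O)²)
D(l, P) = (13 - P + 4*(-1 + P)²)² (D(l, P) = ((13 - P) + 4*(-1 + P)²)² = (13 - P + 4*(-1 + P)²)²)
-5*D(2, 3)*10 = -5*(13 - 1*3 + 4*(-1 + 3)²)²*10 = -5*(13 - 3 + 4*2²)²*10 = -5*(13 - 3 + 4*4)²*10 = -5*(13 - 3 + 16)²*10 = -5*26²*10 = -5*676*10 = -3380*10 = -33800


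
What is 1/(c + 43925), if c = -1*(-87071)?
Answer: 1/130996 ≈ 7.6338e-6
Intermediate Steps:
c = 87071
1/(c + 43925) = 1/(87071 + 43925) = 1/130996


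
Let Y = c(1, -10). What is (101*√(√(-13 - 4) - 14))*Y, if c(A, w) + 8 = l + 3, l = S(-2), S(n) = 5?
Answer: 0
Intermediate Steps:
l = 5
c(A, w) = 0 (c(A, w) = -8 + (5 + 3) = -8 + 8 = 0)
Y = 0
(101*√(√(-13 - 4) - 14))*Y = (101*√(√(-13 - 4) - 14))*0 = (101*√(√(-17) - 14))*0 = (101*√(I*√17 - 14))*0 = (101*√(-14 + I*√17))*0 = 0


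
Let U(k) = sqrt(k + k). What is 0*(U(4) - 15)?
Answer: 0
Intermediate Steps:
U(k) = sqrt(2)*sqrt(k) (U(k) = sqrt(2*k) = sqrt(2)*sqrt(k))
0*(U(4) - 15) = 0*(sqrt(2)*sqrt(4) - 15) = 0*(sqrt(2)*2 - 15) = 0*(2*sqrt(2) - 15) = 0*(-15 + 2*sqrt(2)) = 0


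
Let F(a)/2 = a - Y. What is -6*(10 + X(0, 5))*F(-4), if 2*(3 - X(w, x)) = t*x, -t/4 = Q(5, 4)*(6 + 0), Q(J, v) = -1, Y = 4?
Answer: -4512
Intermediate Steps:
t = 24 (t = -(-4)*(6 + 0) = -(-4)*6 = -4*(-6) = 24)
X(w, x) = 3 - 12*x
F(a) = -8 + 2*a (F(a) = 2*(a - 1*4) = 2*(a - 4) = 2*(-4 + a) = -8 + 2*a)
-6*(10 + X(0, 5))*F(-4) = -6*(10 + (3 - 12*5))*(-8 + 2*(-4)) = -6*(10 + (3 - 60))*(-8 - 8) = -6*(10 - 57)*(-16) = -(-282)*(-16) = -6*752 = -4512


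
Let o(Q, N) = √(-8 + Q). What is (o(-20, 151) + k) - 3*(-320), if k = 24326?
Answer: 25286 + 2*I*√7 ≈ 25286.0 + 5.2915*I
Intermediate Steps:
(o(-20, 151) + k) - 3*(-320) = (√(-8 - 20) + 24326) - 3*(-320) = (√(-28) + 24326) + 960 = (2*I*√7 + 24326) + 960 = (24326 + 2*I*√7) + 960 = 25286 + 2*I*√7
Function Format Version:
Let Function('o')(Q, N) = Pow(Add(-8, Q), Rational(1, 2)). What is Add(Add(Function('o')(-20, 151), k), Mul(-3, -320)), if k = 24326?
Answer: Add(25286, Mul(2, I, Pow(7, Rational(1, 2)))) ≈ Add(25286., Mul(5.2915, I))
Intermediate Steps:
Add(Add(Function('o')(-20, 151), k), Mul(-3, -320)) = Add(Add(Pow(Add(-8, -20), Rational(1, 2)), 24326), Mul(-3, -320)) = Add(Add(Pow(-28, Rational(1, 2)), 24326), 960) = Add(Add(Mul(2, I, Pow(7, Rational(1, 2))), 24326), 960) = Add(Add(24326, Mul(2, I, Pow(7, Rational(1, 2)))), 960) = Add(25286, Mul(2, I, Pow(7, Rational(1, 2))))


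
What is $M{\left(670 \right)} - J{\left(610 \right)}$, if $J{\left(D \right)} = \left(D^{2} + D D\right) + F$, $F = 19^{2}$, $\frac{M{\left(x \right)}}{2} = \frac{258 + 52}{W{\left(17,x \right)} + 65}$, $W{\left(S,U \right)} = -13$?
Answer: $- \frac{9679138}{13} \approx -7.4455 \cdot 10^{5}$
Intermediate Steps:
$M{\left(x \right)} = \frac{155}{13}$ ($M{\left(x \right)} = 2 \frac{258 + 52}{-13 + 65} = 2 \cdot \frac{310}{52} = 2 \cdot 310 \cdot \frac{1}{52} = 2 \cdot \frac{155}{26} = \frac{155}{13}$)
$F = 361$
$J{\left(D \right)} = 361 + 2 D^{2}$ ($J{\left(D \right)} = \left(D^{2} + D D\right) + 361 = \left(D^{2} + D^{2}\right) + 361 = 2 D^{2} + 361 = 361 + 2 D^{2}$)
$M{\left(670 \right)} - J{\left(610 \right)} = \frac{155}{13} - \left(361 + 2 \cdot 610^{2}\right) = \frac{155}{13} - \left(361 + 2 \cdot 372100\right) = \frac{155}{13} - \left(361 + 744200\right) = \frac{155}{13} - 744561 = - \frac{9679138}{13}$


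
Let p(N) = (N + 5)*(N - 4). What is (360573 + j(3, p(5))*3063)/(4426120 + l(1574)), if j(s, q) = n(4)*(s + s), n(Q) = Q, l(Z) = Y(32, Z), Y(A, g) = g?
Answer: 144695/1475898 ≈ 0.098039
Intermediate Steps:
l(Z) = Z
p(N) = (-4 + N)*(5 + N) (p(N) = (5 + N)*(-4 + N) = (-4 + N)*(5 + N))
j(s, q) = 8*s (j(s, q) = 4*(s + s) = 4*(2*s) = 8*s)
(360573 + j(3, p(5))*3063)/(4426120 + l(1574)) = (360573 + (8*3)*3063)/(4426120 + 1574) = (360573 + 24*3063)/4427694 = (360573 + 73512)*(1/4427694) = 434085*(1/4427694) = 144695/1475898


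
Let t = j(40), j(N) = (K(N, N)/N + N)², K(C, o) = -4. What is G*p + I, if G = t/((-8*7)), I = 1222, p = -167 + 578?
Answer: -8369773/800 ≈ -10462.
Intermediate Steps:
p = 411
j(N) = (N - 4/N)² (j(N) = (-4/N + N)² = (N - 4/N)²)
t = 159201/100 (t = (-4 + 40²)²/40² = (-4 + 1600)²/1600 = (1/1600)*1596² = (1/1600)*2547216 = 159201/100 ≈ 1592.0)
G = -22743/800 (G = 159201/(100*((-8*7))) = (159201/100)/(-56) = (159201/100)*(-1/56) = -22743/800 ≈ -28.429)
G*p + I = -22743/800*411 + 1222 = -9347373/800 + 1222 = -8369773/800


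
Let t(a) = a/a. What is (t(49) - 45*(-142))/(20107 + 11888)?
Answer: 6391/31995 ≈ 0.19975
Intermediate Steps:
t(a) = 1
(t(49) - 45*(-142))/(20107 + 11888) = (1 - 45*(-142))/(20107 + 11888) = (1 + 6390)/31995 = 6391*(1/31995) = 6391/31995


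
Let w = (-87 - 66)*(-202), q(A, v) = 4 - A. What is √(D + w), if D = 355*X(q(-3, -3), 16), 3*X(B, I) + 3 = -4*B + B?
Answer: √28066 ≈ 167.53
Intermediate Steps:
X(B, I) = -1 - B (X(B, I) = -1 + (-4*B + B)/3 = -1 + (-3*B)/3 = -1 - B)
w = 30906 (w = -153*(-202) = 30906)
D = -2840 (D = 355*(-1 - (4 - 1*(-3))) = 355*(-1 - (4 + 3)) = 355*(-1 - 1*7) = 355*(-1 - 7) = 355*(-8) = -2840)
√(D + w) = √(-2840 + 30906) = √28066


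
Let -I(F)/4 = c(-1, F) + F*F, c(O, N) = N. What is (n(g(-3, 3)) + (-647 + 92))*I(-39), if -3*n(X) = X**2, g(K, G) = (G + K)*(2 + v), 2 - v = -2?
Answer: 3290040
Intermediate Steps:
v = 4 (v = 2 - 1*(-2) = 2 + 2 = 4)
g(K, G) = 6*G + 6*K (g(K, G) = (G + K)*(2 + 4) = (G + K)*6 = 6*G + 6*K)
I(F) = -4*F - 4*F**2 (I(F) = -4*(F + F*F) = -4*(F + F**2) = -4*F - 4*F**2)
n(X) = -X**2/3
(n(g(-3, 3)) + (-647 + 92))*I(-39) = (-(6*3 + 6*(-3))**2/3 + (-647 + 92))*(4*(-39)*(-1 - 1*(-39))) = (-(18 - 18)**2/3 - 555)*(4*(-39)*(-1 + 39)) = (-1/3*0**2 - 555)*(4*(-39)*38) = (-1/3*0 - 555)*(-5928) = (0 - 555)*(-5928) = -555*(-5928) = 3290040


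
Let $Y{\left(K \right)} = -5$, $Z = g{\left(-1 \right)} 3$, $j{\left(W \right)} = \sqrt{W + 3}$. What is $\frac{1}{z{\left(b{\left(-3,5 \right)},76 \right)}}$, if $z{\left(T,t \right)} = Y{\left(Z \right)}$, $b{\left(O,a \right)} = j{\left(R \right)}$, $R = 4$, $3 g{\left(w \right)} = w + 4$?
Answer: $- \frac{1}{5} \approx -0.2$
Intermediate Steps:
$g{\left(w \right)} = \frac{4}{3} + \frac{w}{3}$ ($g{\left(w \right)} = \frac{w + 4}{3} = \frac{4 + w}{3} = \frac{4}{3} + \frac{w}{3}$)
$j{\left(W \right)} = \sqrt{3 + W}$
$b{\left(O,a \right)} = \sqrt{7}$ ($b{\left(O,a \right)} = \sqrt{3 + 4} = \sqrt{7}$)
$Z = 3$ ($Z = \left(\frac{4}{3} + \frac{1}{3} \left(-1\right)\right) 3 = \left(\frac{4}{3} - \frac{1}{3}\right) 3 = 1 \cdot 3 = 3$)
$z{\left(T,t \right)} = -5$
$\frac{1}{z{\left(b{\left(-3,5 \right)},76 \right)}} = \frac{1}{-5} = - \frac{1}{5}$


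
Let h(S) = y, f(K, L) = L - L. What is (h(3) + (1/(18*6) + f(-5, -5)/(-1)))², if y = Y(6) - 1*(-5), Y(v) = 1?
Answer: 421201/11664 ≈ 36.111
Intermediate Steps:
f(K, L) = 0
y = 6 (y = 1 - 1*(-5) = 1 + 5 = 6)
h(S) = 6
(h(3) + (1/(18*6) + f(-5, -5)/(-1)))² = (6 + (1/(18*6) + 0/(-1)))² = (6 + ((1/18)*(⅙) + 0*(-1)))² = (6 + (1/108 + 0))² = (6 + 1/108)² = (649/108)² = 421201/11664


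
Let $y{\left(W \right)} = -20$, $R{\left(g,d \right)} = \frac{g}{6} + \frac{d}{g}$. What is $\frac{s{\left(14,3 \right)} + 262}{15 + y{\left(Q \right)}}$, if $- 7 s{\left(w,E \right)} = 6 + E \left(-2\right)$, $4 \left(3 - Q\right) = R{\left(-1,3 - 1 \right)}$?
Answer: $- \frac{262}{5} \approx -52.4$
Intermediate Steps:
$R{\left(g,d \right)} = \frac{g}{6} + \frac{d}{g}$ ($R{\left(g,d \right)} = g \frac{1}{6} + \frac{d}{g} = \frac{g}{6} + \frac{d}{g}$)
$Q = \frac{85}{24}$ ($Q = 3 - \frac{\frac{1}{6} \left(-1\right) + \frac{3 - 1}{-1}}{4} = 3 - \frac{- \frac{1}{6} + 2 \left(-1\right)}{4} = 3 - \frac{- \frac{1}{6} - 2}{4} = 3 - - \frac{13}{24} = 3 + \frac{13}{24} = \frac{85}{24} \approx 3.5417$)
$s{\left(w,E \right)} = - \frac{6}{7} + \frac{2 E}{7}$ ($s{\left(w,E \right)} = - \frac{6 + E \left(-2\right)}{7} = - \frac{6 - 2 E}{7} = - \frac{6}{7} + \frac{2 E}{7}$)
$\frac{s{\left(14,3 \right)} + 262}{15 + y{\left(Q \right)}} = \frac{\left(- \frac{6}{7} + \frac{2}{7} \cdot 3\right) + 262}{15 - 20} = \frac{\left(- \frac{6}{7} + \frac{6}{7}\right) + 262}{-5} = \left(0 + 262\right) \left(- \frac{1}{5}\right) = 262 \left(- \frac{1}{5}\right) = - \frac{262}{5}$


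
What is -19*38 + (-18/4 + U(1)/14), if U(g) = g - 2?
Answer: -5086/7 ≈ -726.57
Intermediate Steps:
U(g) = -2 + g
-19*38 + (-18/4 + U(1)/14) = -19*38 + (-18/4 + (-2 + 1)/14) = -722 + (-18*1/4 - 1*1/14) = -722 + (-9/2 - 1/14) = -722 - 32/7 = -5086/7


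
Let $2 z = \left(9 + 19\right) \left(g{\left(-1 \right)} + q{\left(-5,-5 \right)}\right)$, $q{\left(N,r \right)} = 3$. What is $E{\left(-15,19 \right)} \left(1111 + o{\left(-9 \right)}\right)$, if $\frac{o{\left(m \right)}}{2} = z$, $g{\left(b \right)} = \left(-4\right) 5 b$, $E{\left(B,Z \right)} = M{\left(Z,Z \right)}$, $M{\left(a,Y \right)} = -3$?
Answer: $-5265$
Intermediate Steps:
$E{\left(B,Z \right)} = -3$
$g{\left(b \right)} = - 20 b$
$z = 322$ ($z = \frac{\left(9 + 19\right) \left(\left(-20\right) \left(-1\right) + 3\right)}{2} = \frac{28 \left(20 + 3\right)}{2} = \frac{28 \cdot 23}{2} = \frac{1}{2} \cdot 644 = 322$)
$o{\left(m \right)} = 644$ ($o{\left(m \right)} = 2 \cdot 322 = 644$)
$E{\left(-15,19 \right)} \left(1111 + o{\left(-9 \right)}\right) = - 3 \left(1111 + 644\right) = \left(-3\right) 1755 = -5265$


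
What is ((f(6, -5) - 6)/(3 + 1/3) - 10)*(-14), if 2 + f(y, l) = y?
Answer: 742/5 ≈ 148.40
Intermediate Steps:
f(y, l) = -2 + y
((f(6, -5) - 6)/(3 + 1/3) - 10)*(-14) = (((-2 + 6) - 6)/(3 + 1/3) - 10)*(-14) = ((4 - 6)/(3 + 1/3) - 10)*(-14) = (-2/10/3 - 10)*(-14) = (-2*3/10 - 10)*(-14) = (-3/5 - 10)*(-14) = -53/5*(-14) = 742/5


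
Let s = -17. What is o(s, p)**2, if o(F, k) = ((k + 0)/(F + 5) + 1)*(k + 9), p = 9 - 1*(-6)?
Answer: 36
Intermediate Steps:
p = 15 (p = 9 + 6 = 15)
o(F, k) = (1 + k/(5 + F))*(9 + k) (o(F, k) = (k/(5 + F) + 1)*(9 + k) = (1 + k/(5 + F))*(9 + k))
o(s, p)**2 = ((45 + 15**2 + 9*(-17) + 14*15 - 17*15)/(5 - 17))**2 = ((45 + 225 - 153 + 210 - 255)/(-12))**2 = (-1/12*72)**2 = (-6)**2 = 36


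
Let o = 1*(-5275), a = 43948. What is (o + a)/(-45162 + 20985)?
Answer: -12891/8059 ≈ -1.5996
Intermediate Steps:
o = -5275
(o + a)/(-45162 + 20985) = (-5275 + 43948)/(-45162 + 20985) = 38673/(-24177) = 38673*(-1/24177) = -12891/8059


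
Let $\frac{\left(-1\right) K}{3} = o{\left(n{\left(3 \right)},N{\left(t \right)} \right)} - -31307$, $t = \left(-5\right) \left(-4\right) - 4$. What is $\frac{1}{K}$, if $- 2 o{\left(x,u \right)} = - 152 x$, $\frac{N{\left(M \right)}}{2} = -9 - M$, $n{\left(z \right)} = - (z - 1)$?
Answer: $- \frac{1}{93465} \approx -1.0699 \cdot 10^{-5}$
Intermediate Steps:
$t = 16$ ($t = 20 - 4 = 16$)
$n{\left(z \right)} = 1 - z$ ($n{\left(z \right)} = - (-1 + z) = 1 - z$)
$N{\left(M \right)} = -18 - 2 M$ ($N{\left(M \right)} = 2 \left(-9 - M\right) = -18 - 2 M$)
$o{\left(x,u \right)} = 76 x$ ($o{\left(x,u \right)} = - \frac{\left(-152\right) x}{2} = 76 x$)
$K = -93465$ ($K = - 3 \left(76 \left(1 - 3\right) - -31307\right) = - 3 \left(76 \left(1 - 3\right) + 31307\right) = - 3 \left(76 \left(-2\right) + 31307\right) = - 3 \left(-152 + 31307\right) = \left(-3\right) 31155 = -93465$)
$\frac{1}{K} = \frac{1}{-93465} = - \frac{1}{93465}$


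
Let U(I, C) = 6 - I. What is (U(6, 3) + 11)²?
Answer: 121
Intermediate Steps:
(U(6, 3) + 11)² = ((6 - 1*6) + 11)² = ((6 - 6) + 11)² = (0 + 11)² = 11² = 121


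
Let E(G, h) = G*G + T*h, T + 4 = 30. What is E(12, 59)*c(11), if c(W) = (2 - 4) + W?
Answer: 15102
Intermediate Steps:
T = 26 (T = -4 + 30 = 26)
E(G, h) = G**2 + 26*h (E(G, h) = G*G + 26*h = G**2 + 26*h)
c(W) = -2 + W
E(12, 59)*c(11) = (12**2 + 26*59)*(-2 + 11) = (144 + 1534)*9 = 1678*9 = 15102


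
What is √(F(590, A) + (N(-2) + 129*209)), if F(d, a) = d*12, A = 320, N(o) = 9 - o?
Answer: 2*√8513 ≈ 184.53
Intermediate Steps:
F(d, a) = 12*d
√(F(590, A) + (N(-2) + 129*209)) = √(12*590 + ((9 - 1*(-2)) + 129*209)) = √(7080 + ((9 + 2) + 26961)) = √(7080 + (11 + 26961)) = √(7080 + 26972) = √34052 = 2*√8513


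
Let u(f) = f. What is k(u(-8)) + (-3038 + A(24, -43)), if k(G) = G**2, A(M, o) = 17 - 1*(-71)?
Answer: -2886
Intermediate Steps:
A(M, o) = 88 (A(M, o) = 17 + 71 = 88)
k(u(-8)) + (-3038 + A(24, -43)) = (-8)**2 + (-3038 + 88) = 64 - 2950 = -2886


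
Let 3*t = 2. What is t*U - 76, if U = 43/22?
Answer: -2465/33 ≈ -74.697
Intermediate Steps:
t = ⅔ (t = (⅓)*2 = ⅔ ≈ 0.66667)
U = 43/22 (U = 43*(1/22) = 43/22 ≈ 1.9545)
t*U - 76 = (⅔)*(43/22) - 76 = 43/33 - 76 = -2465/33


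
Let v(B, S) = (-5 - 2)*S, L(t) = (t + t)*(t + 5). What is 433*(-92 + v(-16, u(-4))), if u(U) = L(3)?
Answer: -185324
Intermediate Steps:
L(t) = 2*t*(5 + t) (L(t) = (2*t)*(5 + t) = 2*t*(5 + t))
u(U) = 48 (u(U) = 2*3*(5 + 3) = 2*3*8 = 48)
v(B, S) = -7*S
433*(-92 + v(-16, u(-4))) = 433*(-92 - 7*48) = 433*(-92 - 336) = 433*(-428) = -185324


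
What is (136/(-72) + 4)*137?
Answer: 2603/9 ≈ 289.22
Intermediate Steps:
(136/(-72) + 4)*137 = (136*(-1/72) + 4)*137 = (-17/9 + 4)*137 = (19/9)*137 = 2603/9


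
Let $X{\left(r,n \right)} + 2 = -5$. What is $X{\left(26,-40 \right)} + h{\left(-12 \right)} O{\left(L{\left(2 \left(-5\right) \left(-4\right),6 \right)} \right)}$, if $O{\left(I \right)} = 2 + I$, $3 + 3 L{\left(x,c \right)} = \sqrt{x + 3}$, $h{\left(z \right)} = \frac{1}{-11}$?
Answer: $- \frac{78}{11} - \frac{\sqrt{43}}{33} \approx -7.2896$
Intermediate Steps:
$X{\left(r,n \right)} = -7$ ($X{\left(r,n \right)} = -2 - 5 = -7$)
$h{\left(z \right)} = - \frac{1}{11}$
$L{\left(x,c \right)} = -1 + \frac{\sqrt{3 + x}}{3}$ ($L{\left(x,c \right)} = -1 + \frac{\sqrt{x + 3}}{3} = -1 + \frac{\sqrt{3 + x}}{3}$)
$X{\left(26,-40 \right)} + h{\left(-12 \right)} O{\left(L{\left(2 \left(-5\right) \left(-4\right),6 \right)} \right)} = -7 - \frac{2 - \left(1 - \frac{\sqrt{3 + 2 \left(-5\right) \left(-4\right)}}{3}\right)}{11} = -7 - \frac{2 - \left(1 - \frac{\sqrt{3 - -40}}{3}\right)}{11} = -7 - \frac{2 - \left(1 - \frac{\sqrt{3 + 40}}{3}\right)}{11} = -7 - \frac{2 - \left(1 - \frac{\sqrt{43}}{3}\right)}{11} = -7 - \frac{1 + \frac{\sqrt{43}}{3}}{11} = -7 - \left(\frac{1}{11} + \frac{\sqrt{43}}{33}\right) = - \frac{78}{11} - \frac{\sqrt{43}}{33}$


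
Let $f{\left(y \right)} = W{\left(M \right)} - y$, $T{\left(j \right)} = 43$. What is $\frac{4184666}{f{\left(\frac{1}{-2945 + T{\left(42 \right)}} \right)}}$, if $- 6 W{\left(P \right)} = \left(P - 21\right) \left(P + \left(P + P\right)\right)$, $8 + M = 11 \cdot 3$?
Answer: $- \frac{12143900732}{145099} \approx -83694.0$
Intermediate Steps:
$M = 25$ ($M = -8 + 11 \cdot 3 = -8 + 33 = 25$)
$W{\left(P \right)} = - \frac{P \left(-21 + P\right)}{2}$ ($W{\left(P \right)} = - \frac{\left(P - 21\right) \left(P + \left(P + P\right)\right)}{6} = - \frac{\left(-21 + P\right) \left(P + 2 P\right)}{6} = - \frac{\left(-21 + P\right) 3 P}{6} = - \frac{3 P \left(-21 + P\right)}{6} = - \frac{P \left(-21 + P\right)}{2}$)
$f{\left(y \right)} = -50 - y$ ($f{\left(y \right)} = \frac{1}{2} \cdot 25 \left(21 - 25\right) - y = \frac{1}{2} \cdot 25 \left(-4\right) - y = -50 - y$)
$\frac{4184666}{f{\left(\frac{1}{-2945 + T{\left(42 \right)}} \right)}} = \frac{4184666}{-50 - \frac{1}{-2945 + 43}} = \frac{4184666}{-50 - \frac{1}{-2902}} = \frac{4184666}{-50 - - \frac{1}{2902}} = \frac{4184666}{-50 + \frac{1}{2902}} = \frac{4184666}{- \frac{145099}{2902}} = 4184666 \left(- \frac{2902}{145099}\right) = - \frac{12143900732}{145099}$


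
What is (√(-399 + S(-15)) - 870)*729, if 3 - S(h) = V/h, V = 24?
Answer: -634230 + 1458*I*√2465/5 ≈ -6.3423e+5 + 14478.0*I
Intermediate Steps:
S(h) = 3 - 24/h
(√(-399 + S(-15)) - 870)*729 = (√(-399 + (3 - 24/(-15))) - 870)*729 = (√(-399 + (3 - 24*(-1/15))) - 870)*729 = (√(-399 + (3 + 8/5)) - 870)*729 = (√(-399 + 23/5) - 870)*729 = (√(-1972/5) - 870)*729 = (2*I*√2465/5 - 870)*729 = (-870 + 2*I*√2465/5)*729 = -634230 + 1458*I*√2465/5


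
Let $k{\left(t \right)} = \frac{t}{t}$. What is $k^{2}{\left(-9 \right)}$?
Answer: $1$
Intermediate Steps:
$k{\left(t \right)} = 1$
$k^{2}{\left(-9 \right)} = 1^{2} = 1$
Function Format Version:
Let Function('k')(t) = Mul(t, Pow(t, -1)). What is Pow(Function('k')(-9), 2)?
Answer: 1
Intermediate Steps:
Function('k')(t) = 1
Pow(Function('k')(-9), 2) = Pow(1, 2) = 1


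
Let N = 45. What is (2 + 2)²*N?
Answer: 720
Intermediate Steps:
(2 + 2)²*N = (2 + 2)²*45 = 4²*45 = 16*45 = 720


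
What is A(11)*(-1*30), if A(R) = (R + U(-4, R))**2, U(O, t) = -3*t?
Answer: -14520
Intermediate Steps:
A(R) = 4*R**2 (A(R) = (R - 3*R)**2 = (-2*R)**2 = 4*R**2)
A(11)*(-1*30) = (4*11**2)*(-1*30) = (4*121)*(-30) = 484*(-30) = -14520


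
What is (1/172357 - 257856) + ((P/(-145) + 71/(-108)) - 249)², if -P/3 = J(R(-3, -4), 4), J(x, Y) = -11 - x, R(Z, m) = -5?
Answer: -8261936345370840563/42268072309200 ≈ -1.9547e+5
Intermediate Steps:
P = 18 (P = -3*(-11 - 1*(-5)) = -3*(-11 + 5) = -3*(-6) = 18)
(1/172357 - 257856) + ((P/(-145) + 71/(-108)) - 249)² = (1/172357 - 257856) + ((18/(-145) + 71/(-108)) - 249)² = (1/172357 - 257856) + ((18*(-1/145) + 71*(-1/108)) - 249)² = -44443286591/172357 + ((-18/145 - 71/108) - 249)² = -44443286591/172357 + (-12239/15660 - 249)² = -44443286591/172357 + (-3911579/15660)² = -44443286591/172357 + 15300450273241/245235600 = -8261936345370840563/42268072309200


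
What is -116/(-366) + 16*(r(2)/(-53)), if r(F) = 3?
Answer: -5710/9699 ≈ -0.58872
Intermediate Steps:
-116/(-366) + 16*(r(2)/(-53)) = -116/(-366) + 16*(3/(-53)) = -116*(-1/366) + 16*(3*(-1/53)) = 58/183 + 16*(-3/53) = 58/183 - 48/53 = -5710/9699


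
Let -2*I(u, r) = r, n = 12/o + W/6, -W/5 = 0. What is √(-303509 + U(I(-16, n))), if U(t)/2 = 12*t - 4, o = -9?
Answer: I*√303501 ≈ 550.91*I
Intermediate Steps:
W = 0 (W = -5*0 = 0)
n = -4/3 (n = 12/(-9) + 0/6 = 12*(-⅑) + 0*(⅙) = -4/3 + 0 = -4/3 ≈ -1.3333)
I(u, r) = -r/2
U(t) = -8 + 24*t (U(t) = 2*(12*t - 4) = 2*(-4 + 12*t) = -8 + 24*t)
√(-303509 + U(I(-16, n))) = √(-303509 + (-8 + 24*(-½*(-4/3)))) = √(-303509 + (-8 + 24*(⅔))) = √(-303509 + (-8 + 16)) = √(-303509 + 8) = √(-303501) = I*√303501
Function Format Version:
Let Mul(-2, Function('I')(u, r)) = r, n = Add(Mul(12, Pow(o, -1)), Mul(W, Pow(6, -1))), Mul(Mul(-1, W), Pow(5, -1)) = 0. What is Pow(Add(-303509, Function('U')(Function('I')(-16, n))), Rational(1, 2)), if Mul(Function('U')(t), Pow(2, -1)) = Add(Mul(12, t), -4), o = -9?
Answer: Mul(I, Pow(303501, Rational(1, 2))) ≈ Mul(550.91, I)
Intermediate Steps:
W = 0 (W = Mul(-5, 0) = 0)
n = Rational(-4, 3) (n = Add(Mul(12, Pow(-9, -1)), Mul(0, Pow(6, -1))) = Add(Mul(12, Rational(-1, 9)), Mul(0, Rational(1, 6))) = Add(Rational(-4, 3), 0) = Rational(-4, 3) ≈ -1.3333)
Function('I')(u, r) = Mul(Rational(-1, 2), r)
Function('U')(t) = Add(-8, Mul(24, t)) (Function('U')(t) = Mul(2, Add(Mul(12, t), -4)) = Mul(2, Add(-4, Mul(12, t))) = Add(-8, Mul(24, t)))
Pow(Add(-303509, Function('U')(Function('I')(-16, n))), Rational(1, 2)) = Pow(Add(-303509, Add(-8, Mul(24, Mul(Rational(-1, 2), Rational(-4, 3))))), Rational(1, 2)) = Pow(Add(-303509, Add(-8, Mul(24, Rational(2, 3)))), Rational(1, 2)) = Pow(Add(-303509, Add(-8, 16)), Rational(1, 2)) = Pow(Add(-303509, 8), Rational(1, 2)) = Pow(-303501, Rational(1, 2)) = Mul(I, Pow(303501, Rational(1, 2)))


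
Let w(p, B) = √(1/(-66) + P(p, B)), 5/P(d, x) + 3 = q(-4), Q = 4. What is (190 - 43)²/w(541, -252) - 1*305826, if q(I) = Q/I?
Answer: -305826 - 43218*I*√5511/167 ≈ -3.0583e+5 - 19212.0*I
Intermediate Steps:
q(I) = 4/I
P(d, x) = -5/4 (P(d, x) = 5/(-3 + 4/(-4)) = 5/(-3 + 4*(-¼)) = 5/(-3 - 1) = 5/(-4) = 5*(-¼) = -5/4)
w(p, B) = I*√5511/66 (w(p, B) = √(1/(-66) - 5/4) = √(-1/66 - 5/4) = √(-167/132) = I*√5511/66)
(190 - 43)²/w(541, -252) - 1*305826 = (190 - 43)²/((I*√5511/66)) - 1*305826 = 147²*(-2*I*√5511/167) - 305826 = 21609*(-2*I*√5511/167) - 305826 = -43218*I*√5511/167 - 305826 = -305826 - 43218*I*√5511/167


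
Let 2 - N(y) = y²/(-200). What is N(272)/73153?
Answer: 9298/1828825 ≈ 0.0050841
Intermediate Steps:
N(y) = 2 + y²/200 (N(y) = 2 - y²/(-200) = 2 - y²*(-1)/200 = 2 - (-1)*y²/200 = 2 + y²/200)
N(272)/73153 = (2 + (1/200)*272²)/73153 = (2 + (1/200)*73984)*(1/73153) = (2 + 9248/25)*(1/73153) = (9298/25)*(1/73153) = 9298/1828825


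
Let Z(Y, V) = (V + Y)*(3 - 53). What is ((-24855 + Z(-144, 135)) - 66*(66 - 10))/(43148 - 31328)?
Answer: -9367/3940 ≈ -2.3774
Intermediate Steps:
Z(Y, V) = -50*V - 50*Y (Z(Y, V) = (V + Y)*(-50) = -50*V - 50*Y)
((-24855 + Z(-144, 135)) - 66*(66 - 10))/(43148 - 31328) = ((-24855 + (-50*135 - 50*(-144))) - 66*(66 - 10))/(43148 - 31328) = ((-24855 + (-6750 + 7200)) - 66*56)/11820 = ((-24855 + 450) - 3696)*(1/11820) = (-24405 - 3696)*(1/11820) = -28101*1/11820 = -9367/3940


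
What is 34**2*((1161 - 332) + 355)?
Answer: 1368704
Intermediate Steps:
34**2*((1161 - 332) + 355) = 1156*(829 + 355) = 1156*1184 = 1368704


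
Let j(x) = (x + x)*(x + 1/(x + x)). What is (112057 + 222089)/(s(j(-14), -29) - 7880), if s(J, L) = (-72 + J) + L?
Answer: -167073/3794 ≈ -44.036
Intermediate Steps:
j(x) = 2*x*(x + 1/(2*x)) (j(x) = (2*x)*(x + 1/(2*x)) = 2*x*(x + 1/(2*x)))
s(J, L) = -72 + J + L
(112057 + 222089)/(s(j(-14), -29) - 7880) = (112057 + 222089)/((-72 + (1 + 2*(-14)²) - 29) - 7880) = 334146/((-72 + (1 + 2*196) - 29) - 7880) = 334146/((-72 + (1 + 392) - 29) - 7880) = 334146/((-72 + 393 - 29) - 7880) = 334146/(292 - 7880) = 334146/(-7588) = 334146*(-1/7588) = -167073/3794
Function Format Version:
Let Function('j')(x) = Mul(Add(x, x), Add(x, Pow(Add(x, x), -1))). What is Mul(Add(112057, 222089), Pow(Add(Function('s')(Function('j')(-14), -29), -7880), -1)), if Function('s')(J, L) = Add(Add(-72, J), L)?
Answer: Rational(-167073, 3794) ≈ -44.036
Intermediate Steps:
Function('j')(x) = Mul(2, x, Add(x, Mul(Rational(1, 2), Pow(x, -1)))) (Function('j')(x) = Mul(Mul(2, x), Add(x, Pow(Mul(2, x), -1))) = Mul(Mul(2, x), Add(x, Mul(Rational(1, 2), Pow(x, -1)))) = Mul(2, x, Add(x, Mul(Rational(1, 2), Pow(x, -1)))))
Function('s')(J, L) = Add(-72, J, L)
Mul(Add(112057, 222089), Pow(Add(Function('s')(Function('j')(-14), -29), -7880), -1)) = Mul(Add(112057, 222089), Pow(Add(Add(-72, Add(1, Mul(2, Pow(-14, 2))), -29), -7880), -1)) = Mul(334146, Pow(Add(Add(-72, Add(1, Mul(2, 196)), -29), -7880), -1)) = Mul(334146, Pow(Add(Add(-72, Add(1, 392), -29), -7880), -1)) = Mul(334146, Pow(Add(Add(-72, 393, -29), -7880), -1)) = Mul(334146, Pow(Add(292, -7880), -1)) = Mul(334146, Pow(-7588, -1)) = Mul(334146, Rational(-1, 7588)) = Rational(-167073, 3794)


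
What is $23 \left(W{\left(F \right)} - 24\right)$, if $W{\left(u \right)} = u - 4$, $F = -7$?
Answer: $-805$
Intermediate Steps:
$W{\left(u \right)} = -4 + u$ ($W{\left(u \right)} = u - 4 = -4 + u$)
$23 \left(W{\left(F \right)} - 24\right) = 23 \left(\left(-4 - 7\right) - 24\right) = 23 \left(-11 - 24\right) = 23 \left(-35\right) = -805$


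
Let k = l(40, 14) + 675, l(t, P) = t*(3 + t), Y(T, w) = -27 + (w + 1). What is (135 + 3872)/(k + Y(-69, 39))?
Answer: 4007/2408 ≈ 1.6640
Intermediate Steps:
Y(T, w) = -26 + w (Y(T, w) = -27 + (1 + w) = -26 + w)
k = 2395 (k = 40*(3 + 40) + 675 = 40*43 + 675 = 1720 + 675 = 2395)
(135 + 3872)/(k + Y(-69, 39)) = (135 + 3872)/(2395 + (-26 + 39)) = 4007/(2395 + 13) = 4007/2408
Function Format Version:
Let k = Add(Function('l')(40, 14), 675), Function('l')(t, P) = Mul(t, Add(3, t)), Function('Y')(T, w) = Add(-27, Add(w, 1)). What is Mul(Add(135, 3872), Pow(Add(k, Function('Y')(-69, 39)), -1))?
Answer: Rational(4007, 2408) ≈ 1.6640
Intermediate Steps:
Function('Y')(T, w) = Add(-26, w) (Function('Y')(T, w) = Add(-27, Add(1, w)) = Add(-26, w))
k = 2395 (k = Add(Mul(40, Add(3, 40)), 675) = Add(Mul(40, 43), 675) = Add(1720, 675) = 2395)
Mul(Add(135, 3872), Pow(Add(k, Function('Y')(-69, 39)), -1)) = Mul(Add(135, 3872), Pow(Add(2395, Add(-26, 39)), -1)) = Mul(4007, Pow(Add(2395, 13), -1)) = Mul(4007, Pow(2408, -1)) = Mul(4007, Rational(1, 2408)) = Rational(4007, 2408)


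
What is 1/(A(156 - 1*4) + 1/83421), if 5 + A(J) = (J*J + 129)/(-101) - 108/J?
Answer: -320169798/75476897753 ≈ -0.0042420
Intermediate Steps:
A(J) = -634/101 - 108/J - J²/101 (A(J) = -5 + ((J*J + 129)/(-101) - 108/J) = -5 + ((J² + 129)*(-1/101) - 108/J) = -5 + ((129 + J²)*(-1/101) - 108/J) = -5 + ((-129/101 - J²/101) - 108/J) = -5 + (-129/101 - 108/J - J²/101) = -634/101 - 108/J - J²/101)
1/(A(156 - 1*4) + 1/83421) = 1/((-10908 - (156 - 1*4)*(634 + (156 - 1*4)²))/(101*(156 - 1*4)) + 1/83421) = 1/((-10908 - (156 - 4)*(634 + (156 - 4)²))/(101*(156 - 4)) + 1/83421) = 1/((1/101)*(-10908 - 1*152*(634 + 152²))/152 + 1/83421) = 1/((1/101)*(1/152)*(-10908 - 1*152*(634 + 23104)) + 1/83421) = 1/((1/101)*(1/152)*(-10908 - 1*152*23738) + 1/83421) = 1/((1/101)*(1/152)*(-10908 - 3608176) + 1/83421) = 1/((1/101)*(1/152)*(-3619084) + 1/83421) = 1/(-904771/3838 + 1/83421) = 1/(-75476897753/320169798) = -320169798/75476897753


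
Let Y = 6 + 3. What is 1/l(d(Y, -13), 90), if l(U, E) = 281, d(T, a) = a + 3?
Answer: 1/281 ≈ 0.0035587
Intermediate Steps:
Y = 9
d(T, a) = 3 + a
1/l(d(Y, -13), 90) = 1/281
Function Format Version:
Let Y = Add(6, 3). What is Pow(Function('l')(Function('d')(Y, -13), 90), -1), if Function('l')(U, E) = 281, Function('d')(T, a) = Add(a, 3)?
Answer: Rational(1, 281) ≈ 0.0035587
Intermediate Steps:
Y = 9
Function('d')(T, a) = Add(3, a)
Pow(Function('l')(Function('d')(Y, -13), 90), -1) = Pow(281, -1) = Rational(1, 281)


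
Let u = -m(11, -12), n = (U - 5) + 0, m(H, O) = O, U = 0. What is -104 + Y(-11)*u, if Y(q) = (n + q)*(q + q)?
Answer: 4120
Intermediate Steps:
n = -5 (n = (0 - 5) + 0 = -5 + 0 = -5)
u = 12 (u = -1*(-12) = 12)
Y(q) = 2*q*(-5 + q) (Y(q) = (-5 + q)*(q + q) = (-5 + q)*(2*q) = 2*q*(-5 + q))
-104 + Y(-11)*u = -104 + (2*(-11)*(-5 - 11))*12 = -104 + (2*(-11)*(-16))*12 = -104 + 352*12 = -104 + 4224 = 4120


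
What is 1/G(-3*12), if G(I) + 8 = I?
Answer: -1/44 ≈ -0.022727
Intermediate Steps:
G(I) = -8 + I
1/G(-3*12) = 1/(-8 - 3*12) = 1/(-8 - 36) = 1/(-44) = -1/44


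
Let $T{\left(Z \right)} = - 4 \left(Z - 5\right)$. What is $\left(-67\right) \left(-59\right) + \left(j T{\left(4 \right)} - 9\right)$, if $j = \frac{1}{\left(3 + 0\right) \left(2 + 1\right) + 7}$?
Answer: $\frac{15777}{4} \approx 3944.3$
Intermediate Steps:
$T{\left(Z \right)} = 20 - 4 Z$ ($T{\left(Z \right)} = - 4 \left(-5 + Z\right) = 20 - 4 Z$)
$j = \frac{1}{16}$ ($j = \frac{1}{3 \cdot 3 + 7} = \frac{1}{9 + 7} = \frac{1}{16} \approx 0.0625$)
$\left(-67\right) \left(-59\right) + \left(j T{\left(4 \right)} - 9\right) = \left(-67\right) \left(-59\right) + \left(\frac{20 - 16}{16} - 9\right) = 3953 + \left(\frac{20 - 16}{16} - 9\right) = 3953 + \left(\frac{1}{16} \cdot 4 - 9\right) = 3953 + \left(\frac{1}{4} - 9\right) = 3953 - \frac{35}{4} = \frac{15777}{4}$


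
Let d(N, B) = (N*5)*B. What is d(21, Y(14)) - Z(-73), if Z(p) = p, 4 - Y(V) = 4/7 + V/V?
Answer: 328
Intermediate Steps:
Y(V) = 17/7 (Y(V) = 4 - (4/7 + V/V) = 4 - (4*(⅐) + 1) = 4 - (4/7 + 1) = 4 - 1*11/7 = 4 - 11/7 = 17/7)
d(N, B) = 5*B*N (d(N, B) = (5*N)*B = 5*B*N)
d(21, Y(14)) - Z(-73) = 5*(17/7)*21 - 1*(-73) = 255 + 73 = 328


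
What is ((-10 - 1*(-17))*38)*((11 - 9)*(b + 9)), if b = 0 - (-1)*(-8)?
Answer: 532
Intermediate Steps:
b = -8 (b = 0 - 1*8 = 0 - 8 = -8)
((-10 - 1*(-17))*38)*((11 - 9)*(b + 9)) = ((-10 - 1*(-17))*38)*((11 - 9)*(-8 + 9)) = ((-10 + 17)*38)*(2*1) = (7*38)*2 = 266*2 = 532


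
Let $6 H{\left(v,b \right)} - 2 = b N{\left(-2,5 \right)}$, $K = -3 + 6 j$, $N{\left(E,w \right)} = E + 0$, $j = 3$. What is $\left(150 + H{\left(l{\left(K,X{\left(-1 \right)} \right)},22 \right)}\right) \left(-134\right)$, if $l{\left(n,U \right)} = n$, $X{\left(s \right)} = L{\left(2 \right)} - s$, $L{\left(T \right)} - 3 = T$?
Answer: $-19162$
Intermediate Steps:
$L{\left(T \right)} = 3 + T$
$N{\left(E,w \right)} = E$
$K = 15$ ($K = -3 + 6 \cdot 3 = -3 + 18 = 15$)
$X{\left(s \right)} = 5 - s$ ($X{\left(s \right)} = \left(3 + 2\right) - s = 5 - s$)
$H{\left(v,b \right)} = \frac{1}{3} - \frac{b}{3}$ ($H{\left(v,b \right)} = \frac{1}{3} + \frac{b \left(-2\right)}{6} = \frac{1}{3} + \frac{\left(-2\right) b}{6} = \frac{1}{3} - \frac{b}{3}$)
$\left(150 + H{\left(l{\left(K,X{\left(-1 \right)} \right)},22 \right)}\right) \left(-134\right) = \left(150 + \left(\frac{1}{3} - \frac{22}{3}\right)\right) \left(-134\right) = \left(150 - 7\right) \left(-134\right) = 143 \left(-134\right) = -19162$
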